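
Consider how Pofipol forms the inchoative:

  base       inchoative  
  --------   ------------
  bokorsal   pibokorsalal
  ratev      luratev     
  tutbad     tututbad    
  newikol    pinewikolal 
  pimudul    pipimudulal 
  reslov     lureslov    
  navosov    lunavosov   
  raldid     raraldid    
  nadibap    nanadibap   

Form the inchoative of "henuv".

newikol and navosov both have last vowel 'o' yet inflect differently (pinewikolal, lunavosov), so the last vowel is not what conditions the rule; the final letter is.
"henuv" ends in -v. The stems ending in -v (navosov → lunavosov, ratev → luratev, reslov → lureslov) add the prefix lu-.
The other patterns: stems ending in -l add pi- … -al around the stem; stems ending in -d or -p repeat the first consonant+vowel as a prefix.
So henuv → luhenuv.

luhenuv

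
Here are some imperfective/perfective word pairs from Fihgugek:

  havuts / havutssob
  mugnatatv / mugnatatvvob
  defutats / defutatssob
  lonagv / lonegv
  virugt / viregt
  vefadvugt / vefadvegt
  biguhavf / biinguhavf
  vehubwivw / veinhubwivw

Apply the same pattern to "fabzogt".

mugnatatv and lonagv both end in -v yet inflect differently (mugnatatvvob, lonegv), so the final letter is not what conditions the rule; the second-to-last letter is.
"fabzogt" has second-to-last letter 'g'. The stems whose second-to-last letter is 'g' (lonagv → lonegv, virugt → viregt, vefadvugt → vefadvegt) change the last vowel to 'e'.
The other patterns: stems whose second-to-last letter is 't' double the final consonant and add -ob; stems whose second-to-last letter is 'v' insert -in- after the first vowel.
So fabzogt → fabzegt.

fabzegt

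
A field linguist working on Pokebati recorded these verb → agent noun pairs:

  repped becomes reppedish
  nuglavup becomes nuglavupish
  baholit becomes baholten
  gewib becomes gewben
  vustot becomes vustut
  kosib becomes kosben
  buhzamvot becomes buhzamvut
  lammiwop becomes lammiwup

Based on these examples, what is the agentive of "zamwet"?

zamwetish

baholit and buhzamvot both end in -t yet inflect differently (baholten, buhzamvut), so the final letter is not what conditions the rule; the last vowel is.
"zamwet" has last vowel 'e'. The one such stem in the data (repped → reppedish) adds -ish, so the same rule applies.
The other patterns: stems whose last vowel is 'i' delete the last vowel and add -en; stems whose last vowel is 'o' change the last vowel to 'u'.
So zamwet → zamwetish.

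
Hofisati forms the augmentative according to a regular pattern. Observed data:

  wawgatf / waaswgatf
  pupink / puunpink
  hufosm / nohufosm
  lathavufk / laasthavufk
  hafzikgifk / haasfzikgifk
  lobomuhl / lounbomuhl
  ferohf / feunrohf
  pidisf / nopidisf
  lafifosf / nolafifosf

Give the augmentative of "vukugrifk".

wawgatf and pidisf both end in -f yet inflect differently (waaswgatf, nopidisf), so the final letter is not what conditions the rule; the second-to-last letter is.
"vukugrifk" has second-to-last letter 'f'. The stems whose second-to-last letter is 'f' (lathavufk → laasthavufk, hafzikgifk → haasfzikgifk) insert -as- after the first vowel.
The other patterns: stems whose second-to-last letter is 's' add the prefix no-; stems whose second-to-last letter is 'h' or 'n' insert -un- after the first vowel.
So vukugrifk → vuaskugrifk.

vuaskugrifk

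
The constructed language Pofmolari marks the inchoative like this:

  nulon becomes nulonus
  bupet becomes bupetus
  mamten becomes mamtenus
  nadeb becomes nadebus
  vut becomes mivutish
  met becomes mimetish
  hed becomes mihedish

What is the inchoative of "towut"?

towutus

bupet and vut both end in -t yet inflect differently (bupetus, mivutish), so the final letter is not what conditions the rule; the number of vowels is.
"towut" has 2 vowels. The stems with 2 vowels (nulon → nulonus, bupet → bupetus, mamten → mamtenus) add -us.
The other pattern: stems with 1 vowel add mi- … -ish around the stem.
So towut → towutus.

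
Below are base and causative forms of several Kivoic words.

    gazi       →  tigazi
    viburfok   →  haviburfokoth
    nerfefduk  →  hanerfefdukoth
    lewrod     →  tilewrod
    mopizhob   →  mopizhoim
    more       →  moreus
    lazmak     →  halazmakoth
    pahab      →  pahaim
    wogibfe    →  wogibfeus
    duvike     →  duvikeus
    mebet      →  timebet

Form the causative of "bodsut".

mopizhob and viburfok both have last vowel 'o' yet inflect differently (mopizhoim, haviburfokoth), so the last vowel is not what conditions the rule; the final letter is.
"bodsut" ends in -t. The one such stem in the data (mebet → timebet) adds the prefix ti-, so the same rule applies.
The other patterns: stems ending in -b drop the final letter and add -im; stems ending in -e add -us; stems ending in -k add ha- … -oth around the stem.
So bodsut → tibodsut.

tibodsut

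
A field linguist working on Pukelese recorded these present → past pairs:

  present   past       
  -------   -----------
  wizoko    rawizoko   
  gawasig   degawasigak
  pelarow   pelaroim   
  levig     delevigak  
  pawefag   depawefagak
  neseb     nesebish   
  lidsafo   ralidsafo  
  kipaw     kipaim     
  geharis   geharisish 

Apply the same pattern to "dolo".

"dolo" ends in -o. The stems ending in -o (lidsafo → ralidsafo, wizoko → rawizoko) add the prefix ra-.
So dolo → radolo.

radolo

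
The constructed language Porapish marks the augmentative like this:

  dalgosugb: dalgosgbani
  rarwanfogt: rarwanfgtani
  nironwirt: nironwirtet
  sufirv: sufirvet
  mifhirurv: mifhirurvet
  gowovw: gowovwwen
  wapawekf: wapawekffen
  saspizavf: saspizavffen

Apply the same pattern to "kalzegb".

"kalzegb" has second-to-last letter 'g'. The stems whose second-to-last letter is 'g' (dalgosugb → dalgosgbani, rarwanfogt → rarwanfgtani) delete the last vowel and add -ani.
The other patterns: stems whose second-to-last letter is 'r' add -et; stems whose second-to-last letter is 'k' or 'v' double the final consonant and add -en.
So kalzegb → kalzgbani.

kalzgbani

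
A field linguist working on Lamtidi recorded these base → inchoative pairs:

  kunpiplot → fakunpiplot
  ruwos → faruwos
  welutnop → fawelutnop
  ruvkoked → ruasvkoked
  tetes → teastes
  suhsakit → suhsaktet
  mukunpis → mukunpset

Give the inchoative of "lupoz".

falupoz

ruwos and tetes both end in -s yet inflect differently (faruwos, teastes), so the final letter is not what conditions the rule; the last vowel is.
"lupoz" has last vowel 'o'. The stems whose last vowel is 'o' (kunpiplot → fakunpiplot, ruwos → faruwos, welutnop → fawelutnop) add the prefix fa-.
The other patterns: stems whose last vowel is 'e' insert -as- after the first vowel; stems whose last vowel is 'i' delete the last vowel and add -et.
So lupoz → falupoz.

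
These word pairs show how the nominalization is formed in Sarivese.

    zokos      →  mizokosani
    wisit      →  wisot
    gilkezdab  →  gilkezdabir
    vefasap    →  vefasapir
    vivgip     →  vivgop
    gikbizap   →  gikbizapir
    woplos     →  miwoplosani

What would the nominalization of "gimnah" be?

vivgip and vefasap both end in -p yet inflect differently (vivgop, vefasapir), so the final letter is not what conditions the rule; the last vowel is.
"gimnah" has last vowel 'a'. The stems whose last vowel is 'a' (vefasap → vefasapir, gilkezdab → gilkezdabir, gikbizap → gikbizapir) add -ir.
So gimnah → gimnahir.

gimnahir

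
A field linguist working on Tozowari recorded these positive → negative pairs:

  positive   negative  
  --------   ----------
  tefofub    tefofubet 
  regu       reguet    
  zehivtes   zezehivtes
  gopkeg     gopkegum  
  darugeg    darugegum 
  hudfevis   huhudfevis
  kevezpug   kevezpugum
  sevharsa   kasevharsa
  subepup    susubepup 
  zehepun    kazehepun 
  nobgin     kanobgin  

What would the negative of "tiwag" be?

tiwagum

kevezpug and tefofub both have last vowel 'u' yet inflect differently (kevezpugum, tefofubet), so the last vowel is not what conditions the rule; the final letter is.
"tiwag" ends in -g. The stems ending in -g (darugeg → darugegum, gopkeg → gopkegum, kevezpug → kevezpugum) add -um.
The other patterns: stems ending in -b or -u add -et; stems ending in -a or -n add the prefix ka-; stems ending in -p or -s repeat the first consonant+vowel as a prefix.
So tiwag → tiwagum.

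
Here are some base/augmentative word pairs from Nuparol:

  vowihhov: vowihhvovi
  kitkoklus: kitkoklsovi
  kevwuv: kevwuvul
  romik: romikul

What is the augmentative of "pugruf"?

pugruful

vowihhov and kevwuv both end in -v yet inflect differently (vowihhvovi, kevwuvul), so the final letter is not what conditions the rule; the number of vowels is.
"pugruf" has 2 vowels. The stems with 2 vowels (kevwuv → kevwuvul, romik → romikul) add -ul.
The other pattern: stems with 3 vowels delete the last vowel and add -ovi.
So pugruf → pugruful.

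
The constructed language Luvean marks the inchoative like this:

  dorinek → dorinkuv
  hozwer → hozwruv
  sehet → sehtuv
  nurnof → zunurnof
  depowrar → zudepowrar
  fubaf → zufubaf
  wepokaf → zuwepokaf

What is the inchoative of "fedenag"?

zufedenag

hozwer and depowrar both end in -r yet inflect differently (hozwruv, zudepowrar), so the final letter is not what conditions the rule; the last vowel is.
"fedenag" has last vowel 'a'. The stems whose last vowel is 'a' (depowrar → zudepowrar, fubaf → zufubaf, wepokaf → zuwepokaf) add the prefix zu-.
The other pattern: stems whose last vowel is 'e' delete the last vowel and add -uv.
So fedenag → zufedenag.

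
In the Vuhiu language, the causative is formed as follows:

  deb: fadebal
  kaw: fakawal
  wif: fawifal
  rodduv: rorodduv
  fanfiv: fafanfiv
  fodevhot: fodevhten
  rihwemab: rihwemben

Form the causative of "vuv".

favuval

deb and rihwemab both end in -b yet inflect differently (fadebal, rihwemben), so the final letter is not what conditions the rule; the number of vowels is.
"vuv" has 1 vowel. The stems with 1 vowel (deb → fadebal, kaw → fakawal, wif → fawifal) add fa- … -al around the stem.
So vuv → favuval.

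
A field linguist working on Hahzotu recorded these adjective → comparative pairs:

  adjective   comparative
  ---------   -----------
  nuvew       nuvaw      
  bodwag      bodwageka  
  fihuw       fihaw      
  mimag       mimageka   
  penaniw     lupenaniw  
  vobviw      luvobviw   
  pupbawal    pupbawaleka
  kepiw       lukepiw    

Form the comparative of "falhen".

vobviw and fihuw both end in -w yet inflect differently (luvobviw, fihaw), so the final letter is not what conditions the rule; the last vowel is.
"falhen" has last vowel 'e'. The one such stem in the data (nuvew → nuvaw) changes the last vowel to 'a' (as does fihuw), so the same rule applies.
The other patterns: stems whose last vowel is 'i' add the prefix lu-; stems whose last vowel is 'a' add -eka.
So falhen → falhan.

falhan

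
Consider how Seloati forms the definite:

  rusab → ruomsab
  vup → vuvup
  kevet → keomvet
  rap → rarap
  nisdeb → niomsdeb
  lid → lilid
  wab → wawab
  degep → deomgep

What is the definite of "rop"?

rorop

degep and rap both end in -p yet inflect differently (deomgep, rarap), so the final letter is not what conditions the rule; the number of vowels is.
"rop" has 1 vowel. The stems with 1 vowel (rap → rarap, wab → wawab, lid → lilid) repeat the first consonant+vowel as a prefix.
So rop → rorop.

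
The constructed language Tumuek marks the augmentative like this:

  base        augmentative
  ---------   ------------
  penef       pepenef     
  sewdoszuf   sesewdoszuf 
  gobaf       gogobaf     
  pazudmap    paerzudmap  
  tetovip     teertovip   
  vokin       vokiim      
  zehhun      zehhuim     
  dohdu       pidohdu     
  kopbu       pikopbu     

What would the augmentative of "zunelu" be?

pizunelu

gobaf and pazudmap both have last vowel 'a' yet inflect differently (gogobaf, paerzudmap), so the last vowel is not what conditions the rule; the final letter is.
"zunelu" ends in -u. The stems ending in -u (dohdu → pidohdu, kopbu → pikopbu) add the prefix pi-.
The other patterns: stems ending in -f repeat the first consonant+vowel as a prefix; stems ending in -p insert -er- after the first vowel; stems ending in -n drop the final letter and add -im.
So zunelu → pizunelu.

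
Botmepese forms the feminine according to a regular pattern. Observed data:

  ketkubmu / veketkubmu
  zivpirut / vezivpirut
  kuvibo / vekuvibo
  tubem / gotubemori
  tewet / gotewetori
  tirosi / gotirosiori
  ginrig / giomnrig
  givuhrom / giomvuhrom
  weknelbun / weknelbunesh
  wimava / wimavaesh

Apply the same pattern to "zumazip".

vezumazip

"zumazip" begins with z-. The one such stem in the data (zivpirut → vezivpirut) adds the prefix ve-, so the same rule applies.
So zumazip → vezumazip.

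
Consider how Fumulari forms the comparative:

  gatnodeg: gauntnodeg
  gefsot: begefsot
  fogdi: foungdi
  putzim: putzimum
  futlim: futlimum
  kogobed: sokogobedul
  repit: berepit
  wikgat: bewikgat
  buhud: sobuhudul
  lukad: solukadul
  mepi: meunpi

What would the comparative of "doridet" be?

bedoridet

"doridet" ends in -t. The stems ending in -t (wikgat → bewikgat, repit → berepit, gefsot → begefsot) add the prefix be-.
The other patterns: stems ending in -m add -um; stems ending in -d add so- … -ul around the stem; stems ending in -g or -i insert -un- after the first vowel.
So doridet → bedoridet.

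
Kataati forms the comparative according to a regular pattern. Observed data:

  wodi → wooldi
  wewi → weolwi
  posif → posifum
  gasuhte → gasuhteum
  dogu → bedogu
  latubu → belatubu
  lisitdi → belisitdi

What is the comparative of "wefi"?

wodi and lisitdi both end in -i yet inflect differently (wooldi, belisitdi), so the final letter is not what conditions the rule; the first letter is.
"wefi" begins with w-. The stems beginning with w- (wodi → wooldi, wewi → weolwi) insert -ol- after the first vowel.
So wefi → weolfi.

weolfi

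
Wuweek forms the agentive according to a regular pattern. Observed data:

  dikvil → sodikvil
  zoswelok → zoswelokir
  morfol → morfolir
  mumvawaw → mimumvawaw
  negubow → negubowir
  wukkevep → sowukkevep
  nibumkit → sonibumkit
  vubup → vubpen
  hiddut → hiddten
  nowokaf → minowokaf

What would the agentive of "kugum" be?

kugmen

negubow and mumvawaw both end in -w yet inflect differently (negubowir, mimumvawaw), so the final letter is not what conditions the rule; the last vowel is.
"kugum" has last vowel 'u'. The stems whose last vowel is 'u' (hiddut → hiddten, vubup → vubpen) delete the last vowel and add -en.
The other patterns: stems whose last vowel is 'o' add -ir; stems whose last vowel is 'a' add the prefix mi-; stems whose last vowel is 'e' or 'i' add the prefix so-.
So kugum → kugmen.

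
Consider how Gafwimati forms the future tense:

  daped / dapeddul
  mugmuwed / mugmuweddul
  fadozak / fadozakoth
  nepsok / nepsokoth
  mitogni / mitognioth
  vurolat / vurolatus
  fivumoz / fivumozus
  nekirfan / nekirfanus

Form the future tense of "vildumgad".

fadozak and vurolat both have last vowel 'a' yet inflect differently (fadozakoth, vurolatus), so the last vowel is not what conditions the rule; the final letter is.
"vildumgad" ends in -d. The stems ending in -d (daped → dapeddul, mugmuwed → mugmuweddul) double the final consonant and add -ul.
So vildumgad → vildumgaddul.

vildumgaddul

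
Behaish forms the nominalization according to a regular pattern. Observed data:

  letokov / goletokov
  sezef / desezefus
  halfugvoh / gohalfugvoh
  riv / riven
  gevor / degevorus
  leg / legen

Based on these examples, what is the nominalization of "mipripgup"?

gomipripgup

riv and letokov both end in -v yet inflect differently (riven, goletokov), so the final letter is not what conditions the rule; the number of vowels is.
"mipripgup" has 3 vowels. The stems with 3 vowels (halfugvoh → gohalfugvoh, letokov → goletokov) add the prefix go-.
So mipripgup → gomipripgup.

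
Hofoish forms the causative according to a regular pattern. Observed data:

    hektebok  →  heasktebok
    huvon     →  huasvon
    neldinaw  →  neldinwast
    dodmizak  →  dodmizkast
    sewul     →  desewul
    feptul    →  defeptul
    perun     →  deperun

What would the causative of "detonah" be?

hektebok and dodmizak both end in -k yet inflect differently (heasktebok, dodmizkast), so the final letter is not what conditions the rule; the last vowel is.
"detonah" has last vowel 'a'. The stems whose last vowel is 'a' (neldinaw → neldinwast, dodmizak → dodmizkast) delete the last vowel and add -ast.
The other patterns: stems whose last vowel is 'o' insert -as- after the first vowel; stems whose last vowel is 'u' add the prefix de-.
So detonah → detonhast.

detonhast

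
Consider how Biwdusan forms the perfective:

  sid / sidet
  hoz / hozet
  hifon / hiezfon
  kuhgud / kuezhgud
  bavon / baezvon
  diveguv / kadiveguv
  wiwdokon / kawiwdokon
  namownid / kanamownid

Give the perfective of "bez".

bezet

"bez" has 1 vowel. The stems with 1 vowel (sid → sidet, hoz → hozet) add -et.
The other patterns: stems with 2 vowels insert -ez- after the first vowel; stems with 3 vowels add the prefix ka-.
So bez → bezet.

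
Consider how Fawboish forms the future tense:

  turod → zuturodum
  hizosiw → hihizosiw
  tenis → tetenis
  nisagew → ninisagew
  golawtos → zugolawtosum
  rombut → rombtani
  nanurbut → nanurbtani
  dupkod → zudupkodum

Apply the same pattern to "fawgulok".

zufawgulokum

"fawgulok" has last vowel 'o'. The stems whose last vowel is 'o' (dupkod → zudupkodum, turod → zuturodum, golawtos → zugolawtosum) add zu- … -um around the stem.
The other patterns: stems whose last vowel is 'u' delete the last vowel and add -ani; stems whose last vowel is 'e' or 'i' repeat the first consonant+vowel as a prefix.
So fawgulok → zufawgulokum.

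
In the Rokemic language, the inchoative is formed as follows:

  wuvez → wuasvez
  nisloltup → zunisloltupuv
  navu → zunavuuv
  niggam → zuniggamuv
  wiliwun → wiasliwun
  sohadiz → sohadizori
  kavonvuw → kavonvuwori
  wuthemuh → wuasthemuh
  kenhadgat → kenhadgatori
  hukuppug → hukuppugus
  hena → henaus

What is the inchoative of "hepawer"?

hepawerus

sohadiz and wuvez both end in -z yet inflect differently (sohadizori, wuasvez), so the final letter is not what conditions the rule; the first letter is.
"hepawer" begins with h-. The stems beginning with h- (hena → henaus, hukuppug → hukuppugus) add -us.
So hepawer → hepawerus.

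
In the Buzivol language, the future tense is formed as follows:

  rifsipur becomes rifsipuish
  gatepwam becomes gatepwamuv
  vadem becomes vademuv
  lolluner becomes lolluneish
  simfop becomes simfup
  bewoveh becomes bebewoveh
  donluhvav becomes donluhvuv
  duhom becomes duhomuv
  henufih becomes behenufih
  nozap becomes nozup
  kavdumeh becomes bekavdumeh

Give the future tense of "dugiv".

duguv

"dugiv" ends in -v. The one such stem in the data (donluhvav → donluhvuv) changes the last vowel to 'u' (as do simfop, nozap), so the same rule applies.
So dugiv → duguv.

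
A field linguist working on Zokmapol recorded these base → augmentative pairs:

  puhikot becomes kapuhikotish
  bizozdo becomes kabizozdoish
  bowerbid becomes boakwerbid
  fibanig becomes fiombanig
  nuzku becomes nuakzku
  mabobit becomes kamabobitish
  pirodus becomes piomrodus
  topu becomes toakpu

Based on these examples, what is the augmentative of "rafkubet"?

mabobit and fibanig both have last vowel 'i' yet inflect differently (kamabobitish, fiombanig), so the last vowel is not what conditions the rule; the final letter is.
"rafkubet" ends in -t. The stems ending in -t (puhikot → kapuhikotish, mabobit → kamabobitish) add ka- … -ish around the stem.
So rafkubet → karafkubetish.

karafkubetish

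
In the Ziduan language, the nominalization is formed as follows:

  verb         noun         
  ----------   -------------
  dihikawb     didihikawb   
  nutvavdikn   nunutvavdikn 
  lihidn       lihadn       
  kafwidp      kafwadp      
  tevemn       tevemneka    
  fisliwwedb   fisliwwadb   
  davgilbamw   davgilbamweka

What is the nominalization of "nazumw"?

nazumweka

tevemn and lihidn both end in -n yet inflect differently (tevemneka, lihadn), so the final letter is not what conditions the rule; the second-to-last letter is.
"nazumw" has second-to-last letter 'm'. The stems whose second-to-last letter is 'm' (davgilbamw → davgilbamweka, tevemn → tevemneka) add -eka.
So nazumw → nazumweka.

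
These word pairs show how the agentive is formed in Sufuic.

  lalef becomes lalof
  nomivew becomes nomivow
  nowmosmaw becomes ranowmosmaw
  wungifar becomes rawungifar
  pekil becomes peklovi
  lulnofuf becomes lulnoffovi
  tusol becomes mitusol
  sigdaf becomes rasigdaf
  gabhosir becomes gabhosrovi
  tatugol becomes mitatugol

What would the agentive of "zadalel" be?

"zadalel" has last vowel 'e'. The stems whose last vowel is 'e' (nomivew → nomivow, lalef → lalof) change the last vowel to 'o'.
So zadalel → zadalol.

zadalol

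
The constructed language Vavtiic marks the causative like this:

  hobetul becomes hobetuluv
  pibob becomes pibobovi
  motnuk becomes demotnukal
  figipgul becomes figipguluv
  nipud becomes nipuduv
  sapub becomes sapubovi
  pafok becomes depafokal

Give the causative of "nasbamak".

denasbamakal

motnuk and sapub both have last vowel 'u' yet inflect differently (demotnukal, sapubovi), so the last vowel is not what conditions the rule; the final letter is.
"nasbamak" ends in -k. The stems ending in -k (motnuk → demotnukal, pafok → depafokal) add de- … -al around the stem.
So nasbamak → denasbamakal.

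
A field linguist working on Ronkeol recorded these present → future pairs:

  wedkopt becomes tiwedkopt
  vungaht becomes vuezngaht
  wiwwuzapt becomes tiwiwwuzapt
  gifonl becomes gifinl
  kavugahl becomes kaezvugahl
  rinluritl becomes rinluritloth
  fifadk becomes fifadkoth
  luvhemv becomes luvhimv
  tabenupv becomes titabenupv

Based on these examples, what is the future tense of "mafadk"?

mafadkoth

"mafadk" has second-to-last letter 'd'. The one such stem in the data (fifadk → fifadkoth) adds -oth, so the same rule applies.
The other patterns: stems whose second-to-last letter is 'h' insert -ez- after the first vowel; stems whose second-to-last letter is 'p' add the prefix ti-; stems whose second-to-last letter is 'm' or 'n' change the last vowel to 'i'.
So mafadk → mafadkoth.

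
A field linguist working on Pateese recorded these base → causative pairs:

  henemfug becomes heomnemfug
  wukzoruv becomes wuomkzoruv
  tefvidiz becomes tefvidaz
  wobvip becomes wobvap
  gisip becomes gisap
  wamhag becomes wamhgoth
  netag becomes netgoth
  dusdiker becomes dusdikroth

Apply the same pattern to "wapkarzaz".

wapkarzzoth

henemfug and wamhag both end in -g yet inflect differently (heomnemfug, wamhgoth), so the final letter is not what conditions the rule; the last vowel is.
"wapkarzaz" has last vowel 'a'. The stems whose last vowel is 'a' (wamhag → wamhgoth, netag → netgoth) delete the last vowel and add -oth.
The other patterns: stems whose last vowel is 'u' insert -om- after the first vowel; stems whose last vowel is 'i' change the last vowel to 'a'.
So wapkarzaz → wapkarzzoth.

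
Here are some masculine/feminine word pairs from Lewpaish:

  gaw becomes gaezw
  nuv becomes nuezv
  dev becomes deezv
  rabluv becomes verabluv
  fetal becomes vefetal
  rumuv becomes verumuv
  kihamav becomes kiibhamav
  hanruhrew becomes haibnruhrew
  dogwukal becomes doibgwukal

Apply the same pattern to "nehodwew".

"nehodwew" has 3 vowels. The stems with 3 vowels (kihamav → kiibhamav, hanruhrew → haibnruhrew, dogwukal → doibgwukal) insert -ib- after the first vowel.
So nehodwew → neibhodwew.

neibhodwew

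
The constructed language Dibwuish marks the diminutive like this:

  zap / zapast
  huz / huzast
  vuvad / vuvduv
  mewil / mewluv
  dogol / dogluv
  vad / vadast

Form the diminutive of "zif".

vuvad and vad both end in -d yet inflect differently (vuvduv, vadast), so the final letter is not what conditions the rule; the number of vowels is.
"zif" has 1 vowel. The stems with 1 vowel (vad → vadast, huz → huzast, zap → zapast) add -ast.
So zif → zifast.

zifast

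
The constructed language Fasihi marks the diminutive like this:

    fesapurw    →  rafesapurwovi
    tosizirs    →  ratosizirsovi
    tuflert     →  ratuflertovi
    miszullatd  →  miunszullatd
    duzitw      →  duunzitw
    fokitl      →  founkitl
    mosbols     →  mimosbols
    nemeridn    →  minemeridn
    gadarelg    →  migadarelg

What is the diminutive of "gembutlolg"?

migembutlolg

"gembutlolg" has second-to-last letter 'l'. The stems whose second-to-last letter is 'l' (mosbols → mimosbols, gadarelg → migadarelg) add the prefix mi-.
The other patterns: stems whose second-to-last letter is 'r' add ra- … -ovi around the stem; stems whose second-to-last letter is 't' insert -un- after the first vowel.
So gembutlolg → migembutlolg.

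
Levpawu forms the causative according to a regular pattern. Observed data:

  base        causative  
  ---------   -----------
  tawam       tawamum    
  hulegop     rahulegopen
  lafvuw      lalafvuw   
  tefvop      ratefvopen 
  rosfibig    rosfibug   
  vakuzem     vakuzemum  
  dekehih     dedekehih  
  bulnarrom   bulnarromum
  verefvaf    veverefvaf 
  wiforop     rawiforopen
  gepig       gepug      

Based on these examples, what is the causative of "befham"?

tefvop and bulnarrom both have last vowel 'o' yet inflect differently (ratefvopen, bulnarromum), so the last vowel is not what conditions the rule; the final letter is.
"befham" ends in -m. The stems ending in -m (bulnarrom → bulnarromum, vakuzem → vakuzemum, tawam → tawamum) add -um.
So befham → befhamum.

befhamum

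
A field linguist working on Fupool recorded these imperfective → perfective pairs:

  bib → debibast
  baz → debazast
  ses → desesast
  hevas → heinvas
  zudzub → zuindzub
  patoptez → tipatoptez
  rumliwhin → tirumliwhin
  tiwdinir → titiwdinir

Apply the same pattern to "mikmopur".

timikmopur

ses and hevas both end in -s yet inflect differently (desesast, heinvas), so the final letter is not what conditions the rule; the number of vowels is.
"mikmopur" has 3 vowels. The stems with 3 vowels (patoptez → tipatoptez, rumliwhin → tirumliwhin, tiwdinir → titiwdinir) add the prefix ti-.
So mikmopur → timikmopur.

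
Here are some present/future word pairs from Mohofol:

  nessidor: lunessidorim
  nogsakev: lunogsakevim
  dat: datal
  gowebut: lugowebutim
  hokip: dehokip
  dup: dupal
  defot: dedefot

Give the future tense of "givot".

dup and hokip both end in -p yet inflect differently (dupal, dehokip), so the final letter is not what conditions the rule; the number of vowels is.
"givot" has 2 vowels. The stems with 2 vowels (hokip → dehokip, defot → dedefot) add the prefix de-.
The other patterns: stems with 1 vowel add -al; stems with 3 vowels add lu- … -im around the stem.
So givot → degivot.

degivot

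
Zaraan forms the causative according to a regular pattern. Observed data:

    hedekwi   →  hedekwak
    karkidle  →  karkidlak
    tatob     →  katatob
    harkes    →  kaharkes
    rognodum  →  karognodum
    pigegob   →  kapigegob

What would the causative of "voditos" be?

kavoditos

karkidle and harkes both have last vowel 'e' yet inflect differently (karkidlak, kaharkes), so the last vowel is not what conditions the rule; whether the stem ends in a vowel or a consonant is.
"voditos" ends in a consonant. The stems ending in a consonant (tatob → katatob, harkes → kaharkes, rognodum → karognodum) add the prefix ka-.
So voditos → kavoditos.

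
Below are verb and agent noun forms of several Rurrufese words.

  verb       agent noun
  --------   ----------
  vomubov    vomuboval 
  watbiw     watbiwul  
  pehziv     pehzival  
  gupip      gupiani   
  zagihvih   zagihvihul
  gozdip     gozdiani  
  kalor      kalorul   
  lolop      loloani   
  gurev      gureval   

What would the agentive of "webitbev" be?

lolop and vomubov both have last vowel 'o' yet inflect differently (loloani, vomuboval), so the last vowel is not what conditions the rule; the final letter is.
"webitbev" ends in -v. The stems ending in -v (vomubov → vomuboval, pehziv → pehzival, gurev → gureval) add -al.
The other patterns: stems ending in -p drop the final letter and add -ani; stems ending in -h, -r or -w add -ul.
So webitbev → webitbeval.

webitbeval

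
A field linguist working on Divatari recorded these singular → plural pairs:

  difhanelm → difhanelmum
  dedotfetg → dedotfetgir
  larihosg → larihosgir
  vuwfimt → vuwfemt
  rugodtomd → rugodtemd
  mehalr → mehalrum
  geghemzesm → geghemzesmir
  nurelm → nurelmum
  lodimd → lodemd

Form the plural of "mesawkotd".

mesawkotdir

nurelm and geghemzesm both end in -m yet inflect differently (nurelmum, geghemzesmir), so the final letter is not what conditions the rule; the second-to-last letter is.
"mesawkotd" has second-to-last letter 't'. The one such stem in the data (dedotfetg → dedotfetgir) adds -ir, so the same rule applies.
So mesawkotd → mesawkotdir.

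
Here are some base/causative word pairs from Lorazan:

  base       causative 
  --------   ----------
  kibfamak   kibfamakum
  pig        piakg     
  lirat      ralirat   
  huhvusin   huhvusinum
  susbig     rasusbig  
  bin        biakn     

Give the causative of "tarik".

ratarik

pig and susbig both end in -g yet inflect differently (piakg, rasusbig), so the final letter is not what conditions the rule; the number of vowels is.
"tarik" has 2 vowels. The stems with 2 vowels (lirat → ralirat, susbig → rasusbig) add the prefix ra-.
So tarik → ratarik.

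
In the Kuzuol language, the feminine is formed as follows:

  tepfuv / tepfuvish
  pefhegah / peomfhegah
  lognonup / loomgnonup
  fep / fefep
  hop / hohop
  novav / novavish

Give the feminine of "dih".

didih

"dih" has 1 vowel. The stems with 1 vowel (fep → fefep, hop → hohop) repeat the first consonant+vowel as a prefix.
So dih → didih.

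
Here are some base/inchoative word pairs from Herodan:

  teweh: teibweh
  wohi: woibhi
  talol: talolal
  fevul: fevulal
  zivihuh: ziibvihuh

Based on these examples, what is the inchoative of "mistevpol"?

fevul and zivihuh both have last vowel 'u' yet inflect differently (fevulal, ziibvihuh), so the last vowel is not what conditions the rule; the final letter is.
"mistevpol" ends in -l. The stems ending in -l (fevul → fevulal, talol → talolal) add -al.
The other pattern: stems ending in -h or -i insert -ib- after the first vowel.
So mistevpol → mistevpolal.

mistevpolal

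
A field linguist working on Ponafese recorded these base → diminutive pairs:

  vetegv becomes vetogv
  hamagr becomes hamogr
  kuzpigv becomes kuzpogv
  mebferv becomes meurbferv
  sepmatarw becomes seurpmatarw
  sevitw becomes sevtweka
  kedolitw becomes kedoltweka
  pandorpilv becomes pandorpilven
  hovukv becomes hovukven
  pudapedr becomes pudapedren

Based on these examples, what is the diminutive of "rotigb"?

vetegv and mebferv both end in -v yet inflect differently (vetogv, meurbferv), so the final letter is not what conditions the rule; the second-to-last letter is.
"rotigb" has second-to-last letter 'g'. The stems whose second-to-last letter is 'g' (vetegv → vetogv, hamagr → hamogr, kuzpigv → kuzpogv) change the last vowel to 'o'.
The other patterns: stems whose second-to-last letter is 'r' insert -ur- after the first vowel; stems whose second-to-last letter is 't' delete the last vowel and add -eka; stems whose second-to-last letter is 'd', 'k' or 'l' add -en.
So rotigb → rotogb.

rotogb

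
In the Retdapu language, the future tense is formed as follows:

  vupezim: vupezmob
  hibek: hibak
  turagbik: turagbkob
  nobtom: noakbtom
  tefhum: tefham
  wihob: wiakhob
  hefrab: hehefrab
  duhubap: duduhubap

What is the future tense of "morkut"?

morkat

vupezim and nobtom both end in -m yet inflect differently (vupezmob, noakbtom), so the final letter is not what conditions the rule; the last vowel is.
"morkut" has last vowel 'u'. The one such stem in the data (tefhum → tefham) changes the last vowel to 'a' (as does hibek), so the same rule applies.
The other patterns: stems whose last vowel is 'i' delete the last vowel and add -ob; stems whose last vowel is 'a' repeat the first consonant+vowel as a prefix; stems whose last vowel is 'o' insert -ak- after the first vowel.
So morkut → morkat.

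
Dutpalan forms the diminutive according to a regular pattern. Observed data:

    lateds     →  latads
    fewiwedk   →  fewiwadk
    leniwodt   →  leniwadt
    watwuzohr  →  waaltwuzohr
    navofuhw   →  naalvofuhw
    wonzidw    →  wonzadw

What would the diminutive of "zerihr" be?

zealrihr

"zerihr" has second-to-last letter 'h'. The stems whose second-to-last letter is 'h' (navofuhw → naalvofuhw, watwuzohr → waaltwuzohr) insert -al- after the first vowel.
So zerihr → zealrihr.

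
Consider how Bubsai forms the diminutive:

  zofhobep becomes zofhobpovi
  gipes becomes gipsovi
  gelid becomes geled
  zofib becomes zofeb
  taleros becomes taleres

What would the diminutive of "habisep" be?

"habisep" has last vowel 'e'. The stems whose last vowel is 'e' (zofhobep → zofhobpovi, gipes → gipsovi) delete the last vowel and add -ovi.
The other pattern: stems whose last vowel is 'i' or 'o' change the last vowel to 'e'.
So habisep → habispovi.

habispovi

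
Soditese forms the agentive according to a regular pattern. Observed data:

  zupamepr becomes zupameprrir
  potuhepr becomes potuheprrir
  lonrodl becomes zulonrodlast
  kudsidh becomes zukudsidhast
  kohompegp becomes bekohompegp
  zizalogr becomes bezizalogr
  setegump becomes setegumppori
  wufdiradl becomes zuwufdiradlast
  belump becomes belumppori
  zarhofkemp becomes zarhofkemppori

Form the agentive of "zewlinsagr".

bezewlinsagr

"zewlinsagr" has second-to-last letter 'g'. The stems whose second-to-last letter is 'g' (kohompegp → bekohompegp, zizalogr → bezizalogr) add the prefix be-.
The other patterns: stems whose second-to-last letter is 'm' double the final consonant and add -ori; stems whose second-to-last letter is 'd' add zu- … -ast around the stem; stems whose second-to-last letter is 'p' double the final consonant and add -ir.
So zewlinsagr → bezewlinsagr.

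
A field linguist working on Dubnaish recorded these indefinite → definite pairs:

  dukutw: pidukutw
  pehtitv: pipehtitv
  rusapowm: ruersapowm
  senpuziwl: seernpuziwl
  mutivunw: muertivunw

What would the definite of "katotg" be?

pikatotg

dukutw and mutivunw both end in -w yet inflect differently (pidukutw, muertivunw), so the final letter is not what conditions the rule; the second-to-last letter is.
"katotg" has second-to-last letter 't'. The stems whose second-to-last letter is 't' (dukutw → pidukutw, pehtitv → pipehtitv) add the prefix pi-.
So katotg → pikatotg.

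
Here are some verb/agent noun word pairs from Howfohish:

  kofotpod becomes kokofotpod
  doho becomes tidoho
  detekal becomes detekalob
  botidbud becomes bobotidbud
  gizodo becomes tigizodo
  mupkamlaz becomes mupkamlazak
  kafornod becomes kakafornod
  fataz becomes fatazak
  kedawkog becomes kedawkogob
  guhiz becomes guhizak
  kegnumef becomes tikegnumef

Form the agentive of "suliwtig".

suliwtigob

doho and kofotpod both have last vowel 'o' yet inflect differently (tidoho, kokofotpod), so the last vowel is not what conditions the rule; the final letter is.
"suliwtig" ends in -g. The one such stem in the data (kedawkog → kedawkogob) adds -ob, so the same rule applies.
The other patterns: stems ending in -f or -o add the prefix ti-; stems ending in -z add -ak; stems ending in -d repeat the first consonant+vowel as a prefix.
So suliwtig → suliwtigob.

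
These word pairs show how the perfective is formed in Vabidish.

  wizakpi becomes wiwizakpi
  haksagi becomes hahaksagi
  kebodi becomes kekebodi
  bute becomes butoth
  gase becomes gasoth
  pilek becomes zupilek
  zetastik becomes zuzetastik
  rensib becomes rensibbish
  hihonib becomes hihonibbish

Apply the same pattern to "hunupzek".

zuhunupzek

"hunupzek" ends in -k. The stems ending in -k (pilek → zupilek, zetastik → zuzetastik) add the prefix zu-.
The other patterns: stems ending in -i repeat the first consonant+vowel as a prefix; stems ending in -e drop the final letter and add -oth; stems ending in -b double the final consonant and add -ish.
So hunupzek → zuhunupzek.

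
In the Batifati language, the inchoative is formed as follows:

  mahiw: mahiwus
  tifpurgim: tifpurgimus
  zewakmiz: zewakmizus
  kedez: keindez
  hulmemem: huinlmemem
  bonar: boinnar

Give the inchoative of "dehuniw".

dehuniwus

zewakmiz and kedez both end in -z yet inflect differently (zewakmizus, keindez), so the final letter is not what conditions the rule; the last vowel is.
"dehuniw" has last vowel 'i'. The stems whose last vowel is 'i' (mahiw → mahiwus, tifpurgim → tifpurgimus, zewakmiz → zewakmizus) add -us.
So dehuniw → dehuniwus.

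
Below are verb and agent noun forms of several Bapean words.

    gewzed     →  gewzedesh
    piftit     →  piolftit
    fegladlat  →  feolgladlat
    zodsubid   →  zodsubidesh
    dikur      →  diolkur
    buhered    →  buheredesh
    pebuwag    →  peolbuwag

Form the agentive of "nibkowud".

nibkowudesh

zodsubid and piftit both have last vowel 'i' yet inflect differently (zodsubidesh, piolftit), so the last vowel is not what conditions the rule; the final letter is.
"nibkowud" ends in -d. The stems ending in -d (gewzed → gewzedesh, buhered → buheredesh, zodsubid → zodsubidesh) add -esh.
So nibkowud → nibkowudesh.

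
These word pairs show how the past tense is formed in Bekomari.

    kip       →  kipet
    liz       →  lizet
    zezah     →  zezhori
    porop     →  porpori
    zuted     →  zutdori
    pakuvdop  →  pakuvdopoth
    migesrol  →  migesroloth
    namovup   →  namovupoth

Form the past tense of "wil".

wilet

kip and porop both end in -p yet inflect differently (kipet, porpori), so the final letter is not what conditions the rule; the number of vowels is.
"wil" has 1 vowel. The stems with 1 vowel (kip → kipet, liz → lizet) add -et.
The other patterns: stems with 2 vowels delete the last vowel and add -ori; stems with 3 vowels add -oth.
So wil → wilet.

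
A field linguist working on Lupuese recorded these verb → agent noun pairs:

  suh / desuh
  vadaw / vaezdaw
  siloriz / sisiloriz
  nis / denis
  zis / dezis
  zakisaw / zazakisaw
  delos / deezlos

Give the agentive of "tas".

detas

zis and delos both end in -s yet inflect differently (dezis, deezlos), so the final letter is not what conditions the rule; the number of vowels is.
"tas" has 1 vowel. The stems with 1 vowel (zis → dezis, suh → desuh, nis → denis) add the prefix de-.
So tas → detas.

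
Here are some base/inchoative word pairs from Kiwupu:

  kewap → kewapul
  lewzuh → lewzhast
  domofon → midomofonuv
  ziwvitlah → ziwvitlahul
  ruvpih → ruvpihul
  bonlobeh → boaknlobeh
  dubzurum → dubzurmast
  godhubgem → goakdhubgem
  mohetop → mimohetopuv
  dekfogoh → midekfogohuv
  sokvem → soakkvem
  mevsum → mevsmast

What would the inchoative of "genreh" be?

geaknreh

bonlobeh and ziwvitlah both end in -h yet inflect differently (boaknlobeh, ziwvitlahul), so the final letter is not what conditions the rule; the last vowel is.
"genreh" has last vowel 'e'. The stems whose last vowel is 'e' (sokvem → soakkvem, bonlobeh → boaknlobeh, godhubgem → goakdhubgem) insert -ak- after the first vowel.
The other patterns: stems whose last vowel is 'a' or 'i' add -ul; stems whose last vowel is 'u' delete the last vowel and add -ast; stems whose last vowel is 'o' add mi- … -uv around the stem.
So genreh → geaknreh.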